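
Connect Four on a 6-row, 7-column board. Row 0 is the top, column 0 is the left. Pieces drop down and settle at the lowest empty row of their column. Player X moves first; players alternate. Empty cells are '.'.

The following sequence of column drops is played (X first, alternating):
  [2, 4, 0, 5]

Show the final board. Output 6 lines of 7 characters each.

Answer: .......
.......
.......
.......
.......
X.X.OO.

Derivation:
Move 1: X drops in col 2, lands at row 5
Move 2: O drops in col 4, lands at row 5
Move 3: X drops in col 0, lands at row 5
Move 4: O drops in col 5, lands at row 5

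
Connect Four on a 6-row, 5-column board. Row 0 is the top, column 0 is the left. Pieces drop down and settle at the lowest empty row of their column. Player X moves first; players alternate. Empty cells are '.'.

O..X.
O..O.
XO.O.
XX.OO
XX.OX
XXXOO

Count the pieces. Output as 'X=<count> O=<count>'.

X=10 O=10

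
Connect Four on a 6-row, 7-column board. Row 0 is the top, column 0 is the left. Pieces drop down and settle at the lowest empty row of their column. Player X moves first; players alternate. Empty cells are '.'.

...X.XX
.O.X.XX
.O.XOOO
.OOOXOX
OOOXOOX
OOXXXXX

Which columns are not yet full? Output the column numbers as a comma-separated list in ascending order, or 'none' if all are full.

col 0: top cell = '.' → open
col 1: top cell = '.' → open
col 2: top cell = '.' → open
col 3: top cell = 'X' → FULL
col 4: top cell = '.' → open
col 5: top cell = 'X' → FULL
col 6: top cell = 'X' → FULL

Answer: 0,1,2,4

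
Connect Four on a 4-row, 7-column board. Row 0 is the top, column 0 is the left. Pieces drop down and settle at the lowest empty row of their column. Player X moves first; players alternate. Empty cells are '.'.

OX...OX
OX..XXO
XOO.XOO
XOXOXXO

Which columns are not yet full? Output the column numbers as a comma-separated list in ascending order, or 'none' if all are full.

col 0: top cell = 'O' → FULL
col 1: top cell = 'X' → FULL
col 2: top cell = '.' → open
col 3: top cell = '.' → open
col 4: top cell = '.' → open
col 5: top cell = 'O' → FULL
col 6: top cell = 'X' → FULL

Answer: 2,3,4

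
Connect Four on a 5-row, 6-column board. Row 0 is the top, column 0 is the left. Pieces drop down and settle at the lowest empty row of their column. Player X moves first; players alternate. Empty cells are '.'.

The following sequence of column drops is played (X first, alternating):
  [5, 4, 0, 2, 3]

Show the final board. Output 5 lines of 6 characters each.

Answer: ......
......
......
......
X.OXOX

Derivation:
Move 1: X drops in col 5, lands at row 4
Move 2: O drops in col 4, lands at row 4
Move 3: X drops in col 0, lands at row 4
Move 4: O drops in col 2, lands at row 4
Move 5: X drops in col 3, lands at row 4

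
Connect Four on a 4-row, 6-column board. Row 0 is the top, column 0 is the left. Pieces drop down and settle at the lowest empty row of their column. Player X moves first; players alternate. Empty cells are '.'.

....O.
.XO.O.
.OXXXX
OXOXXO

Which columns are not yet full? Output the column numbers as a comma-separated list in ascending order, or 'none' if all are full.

Answer: 0,1,2,3,5

Derivation:
col 0: top cell = '.' → open
col 1: top cell = '.' → open
col 2: top cell = '.' → open
col 3: top cell = '.' → open
col 4: top cell = 'O' → FULL
col 5: top cell = '.' → open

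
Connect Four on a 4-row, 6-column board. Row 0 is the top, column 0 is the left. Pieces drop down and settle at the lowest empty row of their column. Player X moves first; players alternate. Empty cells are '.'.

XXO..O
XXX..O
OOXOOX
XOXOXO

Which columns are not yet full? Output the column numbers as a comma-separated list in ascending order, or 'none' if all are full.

Answer: 3,4

Derivation:
col 0: top cell = 'X' → FULL
col 1: top cell = 'X' → FULL
col 2: top cell = 'O' → FULL
col 3: top cell = '.' → open
col 4: top cell = '.' → open
col 5: top cell = 'O' → FULL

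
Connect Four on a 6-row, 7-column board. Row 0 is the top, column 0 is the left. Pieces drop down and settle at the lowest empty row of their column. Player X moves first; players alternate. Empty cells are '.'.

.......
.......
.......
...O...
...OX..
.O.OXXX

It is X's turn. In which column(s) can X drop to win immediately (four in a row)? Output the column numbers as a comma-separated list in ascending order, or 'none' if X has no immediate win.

col 0: drop X → no win
col 1: drop X → no win
col 2: drop X → no win
col 3: drop X → no win
col 4: drop X → no win
col 5: drop X → no win
col 6: drop X → no win

Answer: none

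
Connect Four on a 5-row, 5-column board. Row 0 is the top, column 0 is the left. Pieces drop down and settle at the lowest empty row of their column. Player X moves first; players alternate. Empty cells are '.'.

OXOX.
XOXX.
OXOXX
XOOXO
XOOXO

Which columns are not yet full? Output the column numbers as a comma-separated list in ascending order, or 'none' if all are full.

col 0: top cell = 'O' → FULL
col 1: top cell = 'X' → FULL
col 2: top cell = 'O' → FULL
col 3: top cell = 'X' → FULL
col 4: top cell = '.' → open

Answer: 4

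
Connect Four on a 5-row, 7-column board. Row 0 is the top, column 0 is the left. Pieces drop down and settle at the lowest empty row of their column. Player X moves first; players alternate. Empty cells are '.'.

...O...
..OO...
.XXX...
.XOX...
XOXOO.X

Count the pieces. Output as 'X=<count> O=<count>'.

X=8 O=7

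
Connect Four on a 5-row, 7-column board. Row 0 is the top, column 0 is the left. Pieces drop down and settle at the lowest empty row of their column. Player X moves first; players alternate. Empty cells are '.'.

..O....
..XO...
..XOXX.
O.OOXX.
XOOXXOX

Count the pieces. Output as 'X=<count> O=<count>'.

X=10 O=9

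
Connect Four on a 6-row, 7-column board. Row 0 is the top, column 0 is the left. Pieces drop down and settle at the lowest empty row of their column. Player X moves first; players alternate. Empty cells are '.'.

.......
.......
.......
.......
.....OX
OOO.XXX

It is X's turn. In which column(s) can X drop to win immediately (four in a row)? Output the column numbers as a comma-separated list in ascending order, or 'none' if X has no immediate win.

Answer: 3

Derivation:
col 0: drop X → no win
col 1: drop X → no win
col 2: drop X → no win
col 3: drop X → WIN!
col 4: drop X → no win
col 5: drop X → no win
col 6: drop X → no win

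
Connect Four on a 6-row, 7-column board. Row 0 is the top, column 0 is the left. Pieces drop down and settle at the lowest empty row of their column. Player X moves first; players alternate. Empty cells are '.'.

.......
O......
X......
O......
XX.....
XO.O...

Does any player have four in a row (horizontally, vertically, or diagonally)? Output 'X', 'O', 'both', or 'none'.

none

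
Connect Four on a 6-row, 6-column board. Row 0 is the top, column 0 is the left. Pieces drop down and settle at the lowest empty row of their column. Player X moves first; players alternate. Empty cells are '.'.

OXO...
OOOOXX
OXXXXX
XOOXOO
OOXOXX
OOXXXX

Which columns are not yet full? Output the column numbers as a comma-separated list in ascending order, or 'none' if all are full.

Answer: 3,4,5

Derivation:
col 0: top cell = 'O' → FULL
col 1: top cell = 'X' → FULL
col 2: top cell = 'O' → FULL
col 3: top cell = '.' → open
col 4: top cell = '.' → open
col 5: top cell = '.' → open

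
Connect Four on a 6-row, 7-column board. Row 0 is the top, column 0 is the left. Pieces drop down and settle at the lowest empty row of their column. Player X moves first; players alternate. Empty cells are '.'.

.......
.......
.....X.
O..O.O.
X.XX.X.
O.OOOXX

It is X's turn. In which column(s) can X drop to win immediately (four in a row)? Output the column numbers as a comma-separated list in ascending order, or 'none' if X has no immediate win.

col 0: drop X → no win
col 1: drop X → no win
col 2: drop X → no win
col 3: drop X → no win
col 4: drop X → WIN!
col 5: drop X → no win
col 6: drop X → no win

Answer: 4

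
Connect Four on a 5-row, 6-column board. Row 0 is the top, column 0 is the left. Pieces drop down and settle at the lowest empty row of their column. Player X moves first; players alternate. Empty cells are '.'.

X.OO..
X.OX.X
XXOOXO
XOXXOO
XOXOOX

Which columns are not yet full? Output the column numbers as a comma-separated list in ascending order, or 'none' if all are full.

Answer: 1,4,5

Derivation:
col 0: top cell = 'X' → FULL
col 1: top cell = '.' → open
col 2: top cell = 'O' → FULL
col 3: top cell = 'O' → FULL
col 4: top cell = '.' → open
col 5: top cell = '.' → open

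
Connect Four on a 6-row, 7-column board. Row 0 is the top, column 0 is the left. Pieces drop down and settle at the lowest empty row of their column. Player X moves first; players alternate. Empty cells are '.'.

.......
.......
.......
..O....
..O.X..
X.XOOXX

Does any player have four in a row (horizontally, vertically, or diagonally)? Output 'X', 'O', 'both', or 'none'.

none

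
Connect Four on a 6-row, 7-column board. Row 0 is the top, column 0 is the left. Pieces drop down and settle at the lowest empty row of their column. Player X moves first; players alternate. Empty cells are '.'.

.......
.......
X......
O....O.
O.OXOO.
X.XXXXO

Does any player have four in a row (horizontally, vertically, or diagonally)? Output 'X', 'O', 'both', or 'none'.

X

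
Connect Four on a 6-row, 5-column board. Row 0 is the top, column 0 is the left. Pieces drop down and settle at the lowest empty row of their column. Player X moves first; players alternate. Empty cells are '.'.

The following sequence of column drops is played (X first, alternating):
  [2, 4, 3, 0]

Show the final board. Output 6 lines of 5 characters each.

Answer: .....
.....
.....
.....
.....
O.XXO

Derivation:
Move 1: X drops in col 2, lands at row 5
Move 2: O drops in col 4, lands at row 5
Move 3: X drops in col 3, lands at row 5
Move 4: O drops in col 0, lands at row 5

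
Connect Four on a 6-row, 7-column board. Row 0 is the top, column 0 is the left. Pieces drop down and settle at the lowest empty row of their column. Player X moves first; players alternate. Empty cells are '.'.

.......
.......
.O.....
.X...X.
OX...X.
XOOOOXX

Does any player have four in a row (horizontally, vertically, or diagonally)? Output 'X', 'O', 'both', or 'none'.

O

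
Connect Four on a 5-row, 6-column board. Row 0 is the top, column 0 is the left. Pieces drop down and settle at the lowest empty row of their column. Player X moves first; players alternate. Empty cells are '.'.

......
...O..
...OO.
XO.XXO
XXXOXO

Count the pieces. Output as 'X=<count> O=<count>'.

X=7 O=7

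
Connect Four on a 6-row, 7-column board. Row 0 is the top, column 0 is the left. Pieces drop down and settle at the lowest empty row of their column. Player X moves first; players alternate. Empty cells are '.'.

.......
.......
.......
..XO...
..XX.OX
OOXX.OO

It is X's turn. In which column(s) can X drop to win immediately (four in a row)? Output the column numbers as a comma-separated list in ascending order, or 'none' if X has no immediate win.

Answer: 2

Derivation:
col 0: drop X → no win
col 1: drop X → no win
col 2: drop X → WIN!
col 3: drop X → no win
col 4: drop X → no win
col 5: drop X → no win
col 6: drop X → no win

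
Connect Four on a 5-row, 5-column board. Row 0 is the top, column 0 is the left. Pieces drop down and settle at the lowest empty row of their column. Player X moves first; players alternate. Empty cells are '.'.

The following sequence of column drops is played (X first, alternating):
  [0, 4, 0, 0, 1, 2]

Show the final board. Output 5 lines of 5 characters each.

Move 1: X drops in col 0, lands at row 4
Move 2: O drops in col 4, lands at row 4
Move 3: X drops in col 0, lands at row 3
Move 4: O drops in col 0, lands at row 2
Move 5: X drops in col 1, lands at row 4
Move 6: O drops in col 2, lands at row 4

Answer: .....
.....
O....
X....
XXO.O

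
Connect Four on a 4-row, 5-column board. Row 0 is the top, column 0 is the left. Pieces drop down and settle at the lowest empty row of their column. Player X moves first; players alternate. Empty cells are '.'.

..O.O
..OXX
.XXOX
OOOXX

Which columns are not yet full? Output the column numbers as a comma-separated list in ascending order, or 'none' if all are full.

Answer: 0,1,3

Derivation:
col 0: top cell = '.' → open
col 1: top cell = '.' → open
col 2: top cell = 'O' → FULL
col 3: top cell = '.' → open
col 4: top cell = 'O' → FULL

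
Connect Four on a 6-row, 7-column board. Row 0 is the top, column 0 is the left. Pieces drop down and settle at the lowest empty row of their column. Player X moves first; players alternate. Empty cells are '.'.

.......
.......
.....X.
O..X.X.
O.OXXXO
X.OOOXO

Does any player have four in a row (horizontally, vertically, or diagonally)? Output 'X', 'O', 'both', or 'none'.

X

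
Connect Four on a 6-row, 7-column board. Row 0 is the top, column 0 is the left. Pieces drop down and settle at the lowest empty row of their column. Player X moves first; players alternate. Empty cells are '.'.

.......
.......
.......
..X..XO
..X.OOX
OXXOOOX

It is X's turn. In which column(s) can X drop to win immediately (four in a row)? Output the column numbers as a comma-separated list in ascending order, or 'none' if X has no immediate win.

col 0: drop X → no win
col 1: drop X → no win
col 2: drop X → WIN!
col 3: drop X → no win
col 4: drop X → no win
col 5: drop X → no win
col 6: drop X → no win

Answer: 2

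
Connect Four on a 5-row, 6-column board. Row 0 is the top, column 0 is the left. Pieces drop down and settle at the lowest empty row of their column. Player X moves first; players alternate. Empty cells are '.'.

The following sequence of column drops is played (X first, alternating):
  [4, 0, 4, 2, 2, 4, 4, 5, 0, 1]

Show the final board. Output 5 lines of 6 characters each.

Move 1: X drops in col 4, lands at row 4
Move 2: O drops in col 0, lands at row 4
Move 3: X drops in col 4, lands at row 3
Move 4: O drops in col 2, lands at row 4
Move 5: X drops in col 2, lands at row 3
Move 6: O drops in col 4, lands at row 2
Move 7: X drops in col 4, lands at row 1
Move 8: O drops in col 5, lands at row 4
Move 9: X drops in col 0, lands at row 3
Move 10: O drops in col 1, lands at row 4

Answer: ......
....X.
....O.
X.X.X.
OOO.XO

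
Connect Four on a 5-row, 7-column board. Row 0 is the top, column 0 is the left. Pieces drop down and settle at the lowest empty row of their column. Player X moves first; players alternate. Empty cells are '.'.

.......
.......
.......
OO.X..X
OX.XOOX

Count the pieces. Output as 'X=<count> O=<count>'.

X=5 O=5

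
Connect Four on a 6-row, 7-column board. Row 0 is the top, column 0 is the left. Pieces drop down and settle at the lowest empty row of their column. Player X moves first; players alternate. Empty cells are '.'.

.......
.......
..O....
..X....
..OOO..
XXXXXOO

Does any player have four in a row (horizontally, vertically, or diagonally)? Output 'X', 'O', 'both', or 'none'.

X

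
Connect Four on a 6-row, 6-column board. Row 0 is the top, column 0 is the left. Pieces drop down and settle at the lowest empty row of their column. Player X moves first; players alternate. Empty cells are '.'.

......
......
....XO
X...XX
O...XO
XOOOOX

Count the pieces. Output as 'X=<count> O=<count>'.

X=7 O=7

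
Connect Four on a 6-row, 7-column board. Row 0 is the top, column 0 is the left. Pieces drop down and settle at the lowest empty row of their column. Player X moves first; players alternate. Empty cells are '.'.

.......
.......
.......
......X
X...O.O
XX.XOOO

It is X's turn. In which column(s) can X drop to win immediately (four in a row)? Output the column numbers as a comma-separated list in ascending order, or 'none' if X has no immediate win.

col 0: drop X → no win
col 1: drop X → no win
col 2: drop X → WIN!
col 3: drop X → no win
col 4: drop X → no win
col 5: drop X → no win
col 6: drop X → no win

Answer: 2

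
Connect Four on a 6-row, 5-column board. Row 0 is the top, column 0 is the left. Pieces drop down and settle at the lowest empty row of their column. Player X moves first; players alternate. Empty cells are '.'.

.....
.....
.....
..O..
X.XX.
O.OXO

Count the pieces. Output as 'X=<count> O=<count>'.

X=4 O=4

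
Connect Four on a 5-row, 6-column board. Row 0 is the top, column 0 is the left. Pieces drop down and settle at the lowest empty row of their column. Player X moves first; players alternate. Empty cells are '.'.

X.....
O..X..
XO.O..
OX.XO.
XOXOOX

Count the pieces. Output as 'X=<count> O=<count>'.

X=8 O=8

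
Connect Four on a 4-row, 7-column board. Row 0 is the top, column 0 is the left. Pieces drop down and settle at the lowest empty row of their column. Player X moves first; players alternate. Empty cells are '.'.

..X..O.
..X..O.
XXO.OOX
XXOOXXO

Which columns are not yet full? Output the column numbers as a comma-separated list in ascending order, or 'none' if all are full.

col 0: top cell = '.' → open
col 1: top cell = '.' → open
col 2: top cell = 'X' → FULL
col 3: top cell = '.' → open
col 4: top cell = '.' → open
col 5: top cell = 'O' → FULL
col 6: top cell = '.' → open

Answer: 0,1,3,4,6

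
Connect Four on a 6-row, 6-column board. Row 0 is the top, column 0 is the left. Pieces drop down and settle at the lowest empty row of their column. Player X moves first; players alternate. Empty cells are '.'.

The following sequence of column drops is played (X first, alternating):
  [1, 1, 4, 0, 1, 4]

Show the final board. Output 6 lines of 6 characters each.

Answer: ......
......
......
.X....
.O..O.
OX..X.

Derivation:
Move 1: X drops in col 1, lands at row 5
Move 2: O drops in col 1, lands at row 4
Move 3: X drops in col 4, lands at row 5
Move 4: O drops in col 0, lands at row 5
Move 5: X drops in col 1, lands at row 3
Move 6: O drops in col 4, lands at row 4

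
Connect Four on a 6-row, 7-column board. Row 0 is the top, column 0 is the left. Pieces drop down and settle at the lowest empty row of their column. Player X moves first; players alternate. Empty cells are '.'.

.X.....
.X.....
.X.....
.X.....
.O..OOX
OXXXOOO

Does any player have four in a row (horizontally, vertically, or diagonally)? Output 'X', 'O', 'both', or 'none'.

X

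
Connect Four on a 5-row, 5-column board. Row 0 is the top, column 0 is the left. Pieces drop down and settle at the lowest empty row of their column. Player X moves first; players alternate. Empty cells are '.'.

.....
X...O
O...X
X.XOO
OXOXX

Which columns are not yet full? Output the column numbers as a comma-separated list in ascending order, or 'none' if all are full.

col 0: top cell = '.' → open
col 1: top cell = '.' → open
col 2: top cell = '.' → open
col 3: top cell = '.' → open
col 4: top cell = '.' → open

Answer: 0,1,2,3,4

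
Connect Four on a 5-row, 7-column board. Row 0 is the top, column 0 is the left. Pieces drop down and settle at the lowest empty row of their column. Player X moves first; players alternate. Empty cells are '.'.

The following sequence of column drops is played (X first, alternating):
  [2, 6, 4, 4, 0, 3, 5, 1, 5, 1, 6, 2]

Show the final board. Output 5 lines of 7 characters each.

Answer: .......
.......
.......
.OO.OXX
XOXOXXO

Derivation:
Move 1: X drops in col 2, lands at row 4
Move 2: O drops in col 6, lands at row 4
Move 3: X drops in col 4, lands at row 4
Move 4: O drops in col 4, lands at row 3
Move 5: X drops in col 0, lands at row 4
Move 6: O drops in col 3, lands at row 4
Move 7: X drops in col 5, lands at row 4
Move 8: O drops in col 1, lands at row 4
Move 9: X drops in col 5, lands at row 3
Move 10: O drops in col 1, lands at row 3
Move 11: X drops in col 6, lands at row 3
Move 12: O drops in col 2, lands at row 3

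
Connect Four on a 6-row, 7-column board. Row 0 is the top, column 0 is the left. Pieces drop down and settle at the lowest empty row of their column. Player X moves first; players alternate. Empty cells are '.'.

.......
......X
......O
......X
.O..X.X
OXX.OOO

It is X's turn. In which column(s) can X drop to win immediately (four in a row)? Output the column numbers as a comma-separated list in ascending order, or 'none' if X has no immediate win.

col 0: drop X → no win
col 1: drop X → no win
col 2: drop X → no win
col 3: drop X → no win
col 4: drop X → no win
col 5: drop X → no win
col 6: drop X → no win

Answer: none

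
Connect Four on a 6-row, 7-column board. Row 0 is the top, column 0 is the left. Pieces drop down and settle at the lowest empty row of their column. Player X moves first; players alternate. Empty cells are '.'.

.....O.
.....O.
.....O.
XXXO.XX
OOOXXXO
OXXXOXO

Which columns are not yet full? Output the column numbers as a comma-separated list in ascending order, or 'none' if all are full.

col 0: top cell = '.' → open
col 1: top cell = '.' → open
col 2: top cell = '.' → open
col 3: top cell = '.' → open
col 4: top cell = '.' → open
col 5: top cell = 'O' → FULL
col 6: top cell = '.' → open

Answer: 0,1,2,3,4,6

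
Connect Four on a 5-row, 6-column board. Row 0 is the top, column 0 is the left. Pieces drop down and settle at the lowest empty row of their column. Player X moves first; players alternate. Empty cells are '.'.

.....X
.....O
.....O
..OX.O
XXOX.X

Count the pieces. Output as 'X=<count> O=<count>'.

X=6 O=5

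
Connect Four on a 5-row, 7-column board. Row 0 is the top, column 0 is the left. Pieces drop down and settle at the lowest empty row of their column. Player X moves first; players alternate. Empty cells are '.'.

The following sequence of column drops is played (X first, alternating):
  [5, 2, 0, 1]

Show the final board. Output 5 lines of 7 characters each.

Move 1: X drops in col 5, lands at row 4
Move 2: O drops in col 2, lands at row 4
Move 3: X drops in col 0, lands at row 4
Move 4: O drops in col 1, lands at row 4

Answer: .......
.......
.......
.......
XOO..X.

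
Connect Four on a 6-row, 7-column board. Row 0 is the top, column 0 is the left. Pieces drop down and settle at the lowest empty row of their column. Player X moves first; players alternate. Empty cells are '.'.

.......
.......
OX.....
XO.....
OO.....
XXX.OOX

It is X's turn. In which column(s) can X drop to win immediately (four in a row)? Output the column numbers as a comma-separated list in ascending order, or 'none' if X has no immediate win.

col 0: drop X → no win
col 1: drop X → no win
col 2: drop X → no win
col 3: drop X → WIN!
col 4: drop X → no win
col 5: drop X → no win
col 6: drop X → no win

Answer: 3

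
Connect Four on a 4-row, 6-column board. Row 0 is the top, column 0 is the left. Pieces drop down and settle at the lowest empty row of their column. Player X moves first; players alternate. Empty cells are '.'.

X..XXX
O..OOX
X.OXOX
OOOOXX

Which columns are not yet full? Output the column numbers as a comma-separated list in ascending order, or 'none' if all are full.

col 0: top cell = 'X' → FULL
col 1: top cell = '.' → open
col 2: top cell = '.' → open
col 3: top cell = 'X' → FULL
col 4: top cell = 'X' → FULL
col 5: top cell = 'X' → FULL

Answer: 1,2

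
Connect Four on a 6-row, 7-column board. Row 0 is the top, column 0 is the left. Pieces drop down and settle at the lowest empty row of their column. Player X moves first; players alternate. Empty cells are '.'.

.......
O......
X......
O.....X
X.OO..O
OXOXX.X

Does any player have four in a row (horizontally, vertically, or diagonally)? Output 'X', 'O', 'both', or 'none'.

none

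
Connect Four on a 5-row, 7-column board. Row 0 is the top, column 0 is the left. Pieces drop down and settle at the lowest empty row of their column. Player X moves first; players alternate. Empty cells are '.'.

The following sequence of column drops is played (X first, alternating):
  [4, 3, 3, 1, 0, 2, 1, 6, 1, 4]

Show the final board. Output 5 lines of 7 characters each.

Move 1: X drops in col 4, lands at row 4
Move 2: O drops in col 3, lands at row 4
Move 3: X drops in col 3, lands at row 3
Move 4: O drops in col 1, lands at row 4
Move 5: X drops in col 0, lands at row 4
Move 6: O drops in col 2, lands at row 4
Move 7: X drops in col 1, lands at row 3
Move 8: O drops in col 6, lands at row 4
Move 9: X drops in col 1, lands at row 2
Move 10: O drops in col 4, lands at row 3

Answer: .......
.......
.X.....
.X.XO..
XOOOX.O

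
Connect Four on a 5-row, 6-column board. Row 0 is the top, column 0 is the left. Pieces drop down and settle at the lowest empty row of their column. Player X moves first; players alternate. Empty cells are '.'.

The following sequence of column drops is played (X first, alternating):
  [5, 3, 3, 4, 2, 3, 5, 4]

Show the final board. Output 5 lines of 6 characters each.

Move 1: X drops in col 5, lands at row 4
Move 2: O drops in col 3, lands at row 4
Move 3: X drops in col 3, lands at row 3
Move 4: O drops in col 4, lands at row 4
Move 5: X drops in col 2, lands at row 4
Move 6: O drops in col 3, lands at row 2
Move 7: X drops in col 5, lands at row 3
Move 8: O drops in col 4, lands at row 3

Answer: ......
......
...O..
...XOX
..XOOX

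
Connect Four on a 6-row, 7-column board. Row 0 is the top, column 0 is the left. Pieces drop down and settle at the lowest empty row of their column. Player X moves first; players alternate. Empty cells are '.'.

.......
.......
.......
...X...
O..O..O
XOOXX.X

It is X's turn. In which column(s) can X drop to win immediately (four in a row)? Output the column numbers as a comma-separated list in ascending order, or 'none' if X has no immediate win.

Answer: 5

Derivation:
col 0: drop X → no win
col 1: drop X → no win
col 2: drop X → no win
col 3: drop X → no win
col 4: drop X → no win
col 5: drop X → WIN!
col 6: drop X → no win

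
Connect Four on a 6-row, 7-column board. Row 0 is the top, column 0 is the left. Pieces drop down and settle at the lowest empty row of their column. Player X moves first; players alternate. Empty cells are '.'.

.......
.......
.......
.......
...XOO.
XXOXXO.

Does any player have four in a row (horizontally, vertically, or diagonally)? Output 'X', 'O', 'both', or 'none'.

none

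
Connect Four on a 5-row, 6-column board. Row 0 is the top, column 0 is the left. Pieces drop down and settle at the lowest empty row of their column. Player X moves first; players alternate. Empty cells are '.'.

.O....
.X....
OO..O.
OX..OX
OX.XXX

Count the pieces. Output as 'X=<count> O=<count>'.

X=7 O=7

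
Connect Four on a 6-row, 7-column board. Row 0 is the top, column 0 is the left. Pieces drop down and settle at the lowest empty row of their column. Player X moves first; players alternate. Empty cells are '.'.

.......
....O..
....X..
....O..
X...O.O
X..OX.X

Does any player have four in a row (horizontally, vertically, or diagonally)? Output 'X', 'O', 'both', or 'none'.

none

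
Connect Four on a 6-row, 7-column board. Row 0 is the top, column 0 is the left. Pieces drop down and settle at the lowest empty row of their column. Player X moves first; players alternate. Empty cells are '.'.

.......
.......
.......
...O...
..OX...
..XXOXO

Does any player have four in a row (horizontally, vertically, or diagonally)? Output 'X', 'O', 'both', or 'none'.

none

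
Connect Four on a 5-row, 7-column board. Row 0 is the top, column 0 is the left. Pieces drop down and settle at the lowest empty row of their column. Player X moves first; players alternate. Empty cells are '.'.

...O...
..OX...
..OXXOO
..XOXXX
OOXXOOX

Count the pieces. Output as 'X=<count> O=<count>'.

X=10 O=10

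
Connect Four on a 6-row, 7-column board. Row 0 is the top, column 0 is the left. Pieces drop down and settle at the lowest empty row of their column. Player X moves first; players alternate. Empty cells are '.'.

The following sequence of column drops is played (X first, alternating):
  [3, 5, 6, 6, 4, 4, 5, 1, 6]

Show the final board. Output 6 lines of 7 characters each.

Answer: .......
.......
.......
......X
....OXO
.O.XXOX

Derivation:
Move 1: X drops in col 3, lands at row 5
Move 2: O drops in col 5, lands at row 5
Move 3: X drops in col 6, lands at row 5
Move 4: O drops in col 6, lands at row 4
Move 5: X drops in col 4, lands at row 5
Move 6: O drops in col 4, lands at row 4
Move 7: X drops in col 5, lands at row 4
Move 8: O drops in col 1, lands at row 5
Move 9: X drops in col 6, lands at row 3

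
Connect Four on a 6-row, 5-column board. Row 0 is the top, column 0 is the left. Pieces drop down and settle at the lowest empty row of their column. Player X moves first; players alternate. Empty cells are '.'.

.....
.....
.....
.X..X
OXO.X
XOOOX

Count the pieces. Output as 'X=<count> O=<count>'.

X=6 O=5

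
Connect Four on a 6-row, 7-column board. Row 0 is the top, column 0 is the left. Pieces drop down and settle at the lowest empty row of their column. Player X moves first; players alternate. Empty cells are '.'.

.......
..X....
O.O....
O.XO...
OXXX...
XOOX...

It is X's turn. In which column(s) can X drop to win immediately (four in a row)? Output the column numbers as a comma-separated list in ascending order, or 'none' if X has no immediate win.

col 0: drop X → no win
col 1: drop X → no win
col 2: drop X → no win
col 3: drop X → WIN!
col 4: drop X → no win
col 5: drop X → no win
col 6: drop X → no win

Answer: 3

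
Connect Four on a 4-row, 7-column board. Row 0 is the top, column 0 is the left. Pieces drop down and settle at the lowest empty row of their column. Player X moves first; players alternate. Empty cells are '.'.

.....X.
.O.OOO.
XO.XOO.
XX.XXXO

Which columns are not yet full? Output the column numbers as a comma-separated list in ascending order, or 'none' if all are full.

Answer: 0,1,2,3,4,6

Derivation:
col 0: top cell = '.' → open
col 1: top cell = '.' → open
col 2: top cell = '.' → open
col 3: top cell = '.' → open
col 4: top cell = '.' → open
col 5: top cell = 'X' → FULL
col 6: top cell = '.' → open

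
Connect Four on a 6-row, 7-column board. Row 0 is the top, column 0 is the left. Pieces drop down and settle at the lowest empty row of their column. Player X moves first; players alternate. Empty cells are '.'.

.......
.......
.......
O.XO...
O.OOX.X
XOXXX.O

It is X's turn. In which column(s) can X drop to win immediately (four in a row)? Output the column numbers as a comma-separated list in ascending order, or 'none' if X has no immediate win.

Answer: 5

Derivation:
col 0: drop X → no win
col 1: drop X → no win
col 2: drop X → no win
col 3: drop X → no win
col 4: drop X → no win
col 5: drop X → WIN!
col 6: drop X → no win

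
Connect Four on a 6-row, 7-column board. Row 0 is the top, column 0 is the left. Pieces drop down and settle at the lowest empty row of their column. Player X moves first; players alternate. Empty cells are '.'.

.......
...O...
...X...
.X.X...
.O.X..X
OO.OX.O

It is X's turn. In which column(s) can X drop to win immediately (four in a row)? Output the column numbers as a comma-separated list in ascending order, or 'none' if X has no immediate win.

col 0: drop X → no win
col 1: drop X → no win
col 2: drop X → no win
col 3: drop X → no win
col 4: drop X → no win
col 5: drop X → no win
col 6: drop X → no win

Answer: none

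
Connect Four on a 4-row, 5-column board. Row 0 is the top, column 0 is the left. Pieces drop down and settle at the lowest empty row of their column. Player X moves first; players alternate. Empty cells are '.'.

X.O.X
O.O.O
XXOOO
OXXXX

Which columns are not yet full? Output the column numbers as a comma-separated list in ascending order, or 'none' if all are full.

col 0: top cell = 'X' → FULL
col 1: top cell = '.' → open
col 2: top cell = 'O' → FULL
col 3: top cell = '.' → open
col 4: top cell = 'X' → FULL

Answer: 1,3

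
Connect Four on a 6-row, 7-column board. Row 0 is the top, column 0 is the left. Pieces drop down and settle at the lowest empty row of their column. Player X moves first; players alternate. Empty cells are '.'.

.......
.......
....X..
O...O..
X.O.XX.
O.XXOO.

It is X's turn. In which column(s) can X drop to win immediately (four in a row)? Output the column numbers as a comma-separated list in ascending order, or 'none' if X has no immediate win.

Answer: none

Derivation:
col 0: drop X → no win
col 1: drop X → no win
col 2: drop X → no win
col 3: drop X → no win
col 4: drop X → no win
col 5: drop X → no win
col 6: drop X → no win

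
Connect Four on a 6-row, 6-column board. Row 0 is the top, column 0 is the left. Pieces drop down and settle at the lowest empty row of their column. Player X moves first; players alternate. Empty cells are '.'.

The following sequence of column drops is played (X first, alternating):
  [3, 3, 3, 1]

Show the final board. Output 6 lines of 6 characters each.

Move 1: X drops in col 3, lands at row 5
Move 2: O drops in col 3, lands at row 4
Move 3: X drops in col 3, lands at row 3
Move 4: O drops in col 1, lands at row 5

Answer: ......
......
......
...X..
...O..
.O.X..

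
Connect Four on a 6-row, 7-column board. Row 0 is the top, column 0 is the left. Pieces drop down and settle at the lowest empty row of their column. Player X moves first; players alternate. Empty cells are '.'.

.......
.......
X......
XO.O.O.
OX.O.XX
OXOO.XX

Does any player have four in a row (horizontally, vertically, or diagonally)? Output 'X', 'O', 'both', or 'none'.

none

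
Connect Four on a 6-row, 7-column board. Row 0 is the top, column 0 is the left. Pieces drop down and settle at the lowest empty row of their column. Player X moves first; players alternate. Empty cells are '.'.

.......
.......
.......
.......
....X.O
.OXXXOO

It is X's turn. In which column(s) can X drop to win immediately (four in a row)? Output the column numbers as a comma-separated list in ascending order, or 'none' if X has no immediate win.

col 0: drop X → no win
col 1: drop X → no win
col 2: drop X → no win
col 3: drop X → no win
col 4: drop X → no win
col 5: drop X → no win
col 6: drop X → no win

Answer: none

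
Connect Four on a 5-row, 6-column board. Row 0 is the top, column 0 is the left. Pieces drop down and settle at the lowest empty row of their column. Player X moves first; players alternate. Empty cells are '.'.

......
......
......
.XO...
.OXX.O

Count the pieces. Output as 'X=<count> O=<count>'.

X=3 O=3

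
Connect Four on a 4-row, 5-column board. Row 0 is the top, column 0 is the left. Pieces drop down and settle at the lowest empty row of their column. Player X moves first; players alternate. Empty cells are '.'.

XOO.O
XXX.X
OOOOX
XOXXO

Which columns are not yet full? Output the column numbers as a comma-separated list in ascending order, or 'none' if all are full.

Answer: 3

Derivation:
col 0: top cell = 'X' → FULL
col 1: top cell = 'O' → FULL
col 2: top cell = 'O' → FULL
col 3: top cell = '.' → open
col 4: top cell = 'O' → FULL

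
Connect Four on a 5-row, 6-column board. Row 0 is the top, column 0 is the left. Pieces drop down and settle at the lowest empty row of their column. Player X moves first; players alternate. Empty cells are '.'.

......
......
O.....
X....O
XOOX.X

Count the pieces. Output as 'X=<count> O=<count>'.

X=4 O=4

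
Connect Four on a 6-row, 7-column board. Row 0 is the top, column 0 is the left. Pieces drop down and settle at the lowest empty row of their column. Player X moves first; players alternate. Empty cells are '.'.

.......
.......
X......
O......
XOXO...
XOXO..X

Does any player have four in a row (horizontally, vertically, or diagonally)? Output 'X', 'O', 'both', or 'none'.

none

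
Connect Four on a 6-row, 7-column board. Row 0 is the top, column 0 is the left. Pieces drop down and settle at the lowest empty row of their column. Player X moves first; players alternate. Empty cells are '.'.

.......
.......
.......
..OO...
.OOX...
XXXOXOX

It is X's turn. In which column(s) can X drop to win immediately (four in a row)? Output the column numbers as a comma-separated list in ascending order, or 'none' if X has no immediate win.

col 0: drop X → no win
col 1: drop X → no win
col 2: drop X → no win
col 3: drop X → no win
col 4: drop X → no win
col 5: drop X → no win
col 6: drop X → no win

Answer: none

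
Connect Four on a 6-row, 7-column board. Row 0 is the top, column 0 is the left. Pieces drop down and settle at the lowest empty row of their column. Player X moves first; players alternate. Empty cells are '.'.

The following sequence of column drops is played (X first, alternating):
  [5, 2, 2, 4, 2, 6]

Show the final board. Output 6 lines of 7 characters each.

Move 1: X drops in col 5, lands at row 5
Move 2: O drops in col 2, lands at row 5
Move 3: X drops in col 2, lands at row 4
Move 4: O drops in col 4, lands at row 5
Move 5: X drops in col 2, lands at row 3
Move 6: O drops in col 6, lands at row 5

Answer: .......
.......
.......
..X....
..X....
..O.OXO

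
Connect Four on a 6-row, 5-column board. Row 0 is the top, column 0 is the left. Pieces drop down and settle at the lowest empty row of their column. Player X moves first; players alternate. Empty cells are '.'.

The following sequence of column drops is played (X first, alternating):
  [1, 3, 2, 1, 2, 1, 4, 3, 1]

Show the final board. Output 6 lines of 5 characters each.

Move 1: X drops in col 1, lands at row 5
Move 2: O drops in col 3, lands at row 5
Move 3: X drops in col 2, lands at row 5
Move 4: O drops in col 1, lands at row 4
Move 5: X drops in col 2, lands at row 4
Move 6: O drops in col 1, lands at row 3
Move 7: X drops in col 4, lands at row 5
Move 8: O drops in col 3, lands at row 4
Move 9: X drops in col 1, lands at row 2

Answer: .....
.....
.X...
.O...
.OXO.
.XXOX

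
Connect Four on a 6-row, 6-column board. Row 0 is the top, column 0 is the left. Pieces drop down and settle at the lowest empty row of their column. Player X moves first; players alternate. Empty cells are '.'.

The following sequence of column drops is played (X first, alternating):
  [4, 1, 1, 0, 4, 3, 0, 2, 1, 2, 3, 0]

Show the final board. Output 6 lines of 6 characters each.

Move 1: X drops in col 4, lands at row 5
Move 2: O drops in col 1, lands at row 5
Move 3: X drops in col 1, lands at row 4
Move 4: O drops in col 0, lands at row 5
Move 5: X drops in col 4, lands at row 4
Move 6: O drops in col 3, lands at row 5
Move 7: X drops in col 0, lands at row 4
Move 8: O drops in col 2, lands at row 5
Move 9: X drops in col 1, lands at row 3
Move 10: O drops in col 2, lands at row 4
Move 11: X drops in col 3, lands at row 4
Move 12: O drops in col 0, lands at row 3

Answer: ......
......
......
OX....
XXOXX.
OOOOX.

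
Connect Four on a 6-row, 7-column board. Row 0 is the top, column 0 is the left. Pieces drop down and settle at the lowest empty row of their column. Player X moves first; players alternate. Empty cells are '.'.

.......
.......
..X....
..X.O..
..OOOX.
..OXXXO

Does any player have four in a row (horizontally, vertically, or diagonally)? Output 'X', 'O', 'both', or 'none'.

none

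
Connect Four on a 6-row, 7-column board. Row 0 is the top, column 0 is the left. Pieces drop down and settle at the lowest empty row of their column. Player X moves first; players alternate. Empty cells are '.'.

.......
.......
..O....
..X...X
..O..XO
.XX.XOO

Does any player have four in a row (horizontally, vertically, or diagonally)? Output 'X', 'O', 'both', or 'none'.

none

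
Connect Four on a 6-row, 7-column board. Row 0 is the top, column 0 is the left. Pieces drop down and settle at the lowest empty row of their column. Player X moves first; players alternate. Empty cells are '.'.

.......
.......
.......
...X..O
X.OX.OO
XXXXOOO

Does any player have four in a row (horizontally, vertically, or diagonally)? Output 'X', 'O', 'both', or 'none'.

X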